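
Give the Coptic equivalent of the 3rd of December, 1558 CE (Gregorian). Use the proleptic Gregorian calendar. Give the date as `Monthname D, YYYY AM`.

Hathor 27, 1275 AM

Julian Day Number of the source date = 2290444.
Converting JDN 2290444 to the Coptic calendar gives 27 Hathor 1275 AM.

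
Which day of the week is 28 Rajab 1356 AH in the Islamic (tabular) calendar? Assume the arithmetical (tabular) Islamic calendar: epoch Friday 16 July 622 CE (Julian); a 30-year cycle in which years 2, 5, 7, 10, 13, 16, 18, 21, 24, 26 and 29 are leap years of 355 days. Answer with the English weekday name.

This is JDN 2428811 (4 October 1937 Gregorian).
Since JDN mod 7 = 0 (0 = Monday), the day is Monday.

Monday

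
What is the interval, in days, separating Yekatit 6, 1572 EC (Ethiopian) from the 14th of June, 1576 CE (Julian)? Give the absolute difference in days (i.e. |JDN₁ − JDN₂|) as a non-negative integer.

First date → JDN 2298184; second date → JDN 2296857.
The interval is |2298184 − 2296857| = 1327 days.

1327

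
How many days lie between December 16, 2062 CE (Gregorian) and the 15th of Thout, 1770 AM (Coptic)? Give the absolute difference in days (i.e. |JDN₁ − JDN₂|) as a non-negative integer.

3369

JDN of the first date = 2474540.
JDN of the second date = 2471171.
|2471171 − 2474540| = 3369.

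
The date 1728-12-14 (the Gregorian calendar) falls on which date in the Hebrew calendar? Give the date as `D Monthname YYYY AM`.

Both dates share Julian Day Number 2352547; in the Hebrew calendar that is 12 Tevet 5489 AM.

12 Tevet 5489 AM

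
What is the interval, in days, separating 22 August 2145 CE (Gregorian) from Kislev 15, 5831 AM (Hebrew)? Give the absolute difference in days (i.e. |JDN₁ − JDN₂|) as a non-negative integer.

JDN of the first date = 2504739.
JDN of the second date = 2477434.
|2477434 − 2504739| = 27305.

27305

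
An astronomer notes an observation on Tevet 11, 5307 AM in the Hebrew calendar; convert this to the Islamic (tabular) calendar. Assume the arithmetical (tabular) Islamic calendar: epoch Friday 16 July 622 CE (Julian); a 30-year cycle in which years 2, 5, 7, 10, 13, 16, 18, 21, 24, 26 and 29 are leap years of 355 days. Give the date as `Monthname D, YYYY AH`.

Shawwal 10, 953 AH

Both dates share Julian Day Number 2286072; in the tabular Islamic calendar that is 10 Shawwal 953 AH.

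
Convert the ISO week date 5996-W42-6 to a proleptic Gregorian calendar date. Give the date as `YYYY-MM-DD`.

5996-10-19

ISO week 1 of 5996 is the week containing the first Thursday of 5996.
Week 42, day 6 (Saturday) lands on 5996-10-19.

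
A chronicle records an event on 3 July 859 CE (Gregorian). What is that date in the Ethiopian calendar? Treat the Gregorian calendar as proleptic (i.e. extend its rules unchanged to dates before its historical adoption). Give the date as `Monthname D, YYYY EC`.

Julian Day Number of the source date = 2034987.
Converting JDN 2034987 to the Ethiopian calendar gives 5 Hamle 851 EC.

Hamle 5, 851 EC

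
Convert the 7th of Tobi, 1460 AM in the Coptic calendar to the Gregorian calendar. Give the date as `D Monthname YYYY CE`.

14 January 1744 CE

Both dates share Julian Day Number 2358056; in the Gregorian calendar that is 14 January 1744 CE.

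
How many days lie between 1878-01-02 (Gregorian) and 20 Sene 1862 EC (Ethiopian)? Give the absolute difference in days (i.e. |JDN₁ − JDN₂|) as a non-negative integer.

First date → JDN 2406987; second date → JDN 2404240.
The interval is |2406987 − 2404240| = 2747 days.

2747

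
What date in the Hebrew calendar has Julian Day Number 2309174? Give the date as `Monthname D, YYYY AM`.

JDN 2309174 is 15 March 1610 in the Gregorian calendar.
In the Hebrew calendar that day is Adar 20, 5370 AM.

Adar 20, 5370 AM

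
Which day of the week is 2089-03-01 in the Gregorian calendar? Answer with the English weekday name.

Tuesday

2484112 ≡ 1 (mod 7); counting from Monday = 0 gives Tuesday.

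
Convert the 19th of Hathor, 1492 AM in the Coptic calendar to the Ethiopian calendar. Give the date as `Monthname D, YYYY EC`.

Hidar 19, 1768 EC

Julian Day Number of the source date = 2369696.
Converting JDN 2369696 to the Ethiopian calendar gives 19 Hidar 1768 EC.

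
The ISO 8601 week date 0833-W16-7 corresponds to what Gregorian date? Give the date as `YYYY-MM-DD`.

0833-04-24

ISO week 1 of 833 is the week containing the first Thursday of 833.
Week 16, day 7 (Sunday) lands on 0833-04-24.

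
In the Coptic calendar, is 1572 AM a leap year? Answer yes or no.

1572 mod 4 = 0; in the Coptic calendar a year is leap when year mod 4 = 3, so it is a common year.

no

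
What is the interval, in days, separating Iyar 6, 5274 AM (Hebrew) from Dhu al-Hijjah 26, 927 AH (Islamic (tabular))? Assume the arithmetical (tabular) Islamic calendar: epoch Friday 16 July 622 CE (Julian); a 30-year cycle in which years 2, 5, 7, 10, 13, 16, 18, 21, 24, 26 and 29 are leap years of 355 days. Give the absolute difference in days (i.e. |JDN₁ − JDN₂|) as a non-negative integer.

First date → JDN 2274168; second date → JDN 2276934.
The interval is |2274168 − 2276934| = 2766 days.

2766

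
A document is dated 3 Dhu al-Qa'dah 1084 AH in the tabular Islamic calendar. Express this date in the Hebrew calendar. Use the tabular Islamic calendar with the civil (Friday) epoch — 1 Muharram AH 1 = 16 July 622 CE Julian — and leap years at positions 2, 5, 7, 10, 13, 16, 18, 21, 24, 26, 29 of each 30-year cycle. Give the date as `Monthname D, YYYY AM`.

Adar I 3, 5434 AM

The source date corresponds to 9 February 1674 in the Gregorian calendar (JDN 2332516).
That day falls on 3 Adar I 5434 AM in the Hebrew calendar.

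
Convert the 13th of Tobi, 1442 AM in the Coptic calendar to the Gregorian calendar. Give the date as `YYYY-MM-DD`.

1726-01-19

Julian Day Number of the source date = 2351487.
Converting JDN 2351487 to the Gregorian calendar gives 19 January 1726 CE.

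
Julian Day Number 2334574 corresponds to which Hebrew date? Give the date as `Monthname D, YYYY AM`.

Tishrei 23, 5440 AM

JDN 2334574 is 29 September 1679 in the Gregorian calendar.
In the Hebrew calendar that day is Tishrei 23, 5440 AM.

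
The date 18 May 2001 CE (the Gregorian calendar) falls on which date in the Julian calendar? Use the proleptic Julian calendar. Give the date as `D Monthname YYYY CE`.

5 May 2001 CE

The Julian–Gregorian offset here is 13 days (Julian trailing).
18 May 2001 Gregorian − 13 days → 5 May 2001 Julian.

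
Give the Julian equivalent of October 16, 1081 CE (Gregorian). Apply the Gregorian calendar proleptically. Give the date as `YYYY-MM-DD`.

1081-10-10

For dates in this range the Gregorian date is 6 days ahead of the Julian.
16 October 1081 Gregorian − 6 days → 10 October 1081 Julian.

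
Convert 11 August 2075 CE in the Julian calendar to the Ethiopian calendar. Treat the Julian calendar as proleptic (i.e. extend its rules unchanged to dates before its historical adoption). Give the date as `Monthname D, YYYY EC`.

Julian Day Number of the source date = 2479174.
Converting JDN 2479174 to the Ethiopian calendar gives 18 Nehase 2067 EC.

Nehase 18, 2067 EC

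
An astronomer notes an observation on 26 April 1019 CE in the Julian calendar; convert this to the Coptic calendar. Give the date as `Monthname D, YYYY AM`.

Julian Day Number of the source date = 2093363.
Converting JDN 2093363 to the Coptic calendar gives 1 Pashons 735 AM.

Pashons 1, 735 AM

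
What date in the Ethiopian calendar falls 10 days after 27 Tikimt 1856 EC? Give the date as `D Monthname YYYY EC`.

The starting date is JDN 2401816; 2401816 + 10 = 2401826.
JDN 2401826 corresponds to 7 Hidar 1856 EC.

7 Hidar 1856 EC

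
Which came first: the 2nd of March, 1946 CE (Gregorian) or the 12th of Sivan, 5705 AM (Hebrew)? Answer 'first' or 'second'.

second

Converting both to JDN: 2431882 vs 2431600; the smaller is the second.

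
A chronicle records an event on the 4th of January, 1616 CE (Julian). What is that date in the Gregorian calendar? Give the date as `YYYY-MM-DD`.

At this point the Julian calendar is 10 days behind the Gregorian.
4 January 1616 Julian + 10 days → 14 January 1616 Gregorian.

1616-01-14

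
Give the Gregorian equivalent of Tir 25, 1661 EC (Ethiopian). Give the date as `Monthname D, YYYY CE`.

January 30, 1669 CE

Both dates share Julian Day Number 2330680; in the Gregorian calendar that is 30 January 1669 CE.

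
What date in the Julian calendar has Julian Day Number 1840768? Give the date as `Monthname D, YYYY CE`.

JDN 1840768 is 2 October 327 in the proleptic Gregorian calendar.
In the Julian calendar that day is October 1, 327 CE.

October 1, 327 CE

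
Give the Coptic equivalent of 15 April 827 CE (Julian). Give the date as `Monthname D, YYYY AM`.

Parmouti 20, 543 AM

The source date corresponds to 19 April 827 in the proleptic Gregorian calendar (JDN 2023224).
That day falls on 20 Parmouti 543 AM in the Coptic calendar.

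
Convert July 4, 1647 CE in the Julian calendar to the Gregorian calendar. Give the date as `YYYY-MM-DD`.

1647-07-14

The Julian–Gregorian offset here is 10 days (Julian trailing).
4 July 1647 Julian + 10 days → 14 July 1647 Gregorian.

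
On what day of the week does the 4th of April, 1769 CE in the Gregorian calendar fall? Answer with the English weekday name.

JDN 2367268 mod 7 = 1, and JDN 0 was a Monday, so this is a Tuesday.

Tuesday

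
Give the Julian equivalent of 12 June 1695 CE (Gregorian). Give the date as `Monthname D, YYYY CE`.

June 2, 1695 CE

The Julian–Gregorian offset here is 10 days (Julian trailing).
12 June 1695 Gregorian − 10 days → 2 June 1695 Julian.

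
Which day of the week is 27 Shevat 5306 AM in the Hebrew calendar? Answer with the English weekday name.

Saturday

This is JDN 2285764 (9 February 1546 Gregorian).
2285764 ≡ 5 (mod 7); counting from Monday = 0 gives Saturday.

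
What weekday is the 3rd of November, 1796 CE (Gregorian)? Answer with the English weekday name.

Thursday

2377343 ≡ 3 (mod 7); counting from Monday = 0 gives Thursday.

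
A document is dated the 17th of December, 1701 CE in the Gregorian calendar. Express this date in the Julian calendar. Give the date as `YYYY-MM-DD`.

1701-12-06

At this point the Julian calendar is 11 days behind the Gregorian.
17 December 1701 Gregorian − 11 days → 6 December 1701 Julian.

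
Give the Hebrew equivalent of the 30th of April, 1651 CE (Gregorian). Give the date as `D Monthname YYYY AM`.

Both dates share Julian Day Number 2324195; in the Hebrew calendar that is 9 Iyar 5411 AM.

9 Iyar 5411 AM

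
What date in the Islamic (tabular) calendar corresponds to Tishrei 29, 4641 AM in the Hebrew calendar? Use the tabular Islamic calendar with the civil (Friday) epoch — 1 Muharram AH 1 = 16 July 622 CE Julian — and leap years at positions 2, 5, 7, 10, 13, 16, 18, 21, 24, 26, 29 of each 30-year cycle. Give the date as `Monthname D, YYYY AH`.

Both dates share Julian Day Number 2042757; in the tabular Islamic calendar that is 26 Safar 267 AH.

Safar 26, 267 AH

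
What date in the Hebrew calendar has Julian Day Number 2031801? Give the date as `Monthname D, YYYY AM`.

JDN 2031801 is 12 October 850 in the proleptic Gregorian calendar.
In the Hebrew calendar that day is Tishrei 28, 4611 AM.

Tishrei 28, 4611 AM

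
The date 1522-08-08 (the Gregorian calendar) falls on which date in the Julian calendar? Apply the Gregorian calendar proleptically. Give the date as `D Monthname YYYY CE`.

The Julian–Gregorian offset here is 10 days (Julian trailing).
8 August 1522 Gregorian − 10 days → 29 July 1522 Julian.

29 July 1522 CE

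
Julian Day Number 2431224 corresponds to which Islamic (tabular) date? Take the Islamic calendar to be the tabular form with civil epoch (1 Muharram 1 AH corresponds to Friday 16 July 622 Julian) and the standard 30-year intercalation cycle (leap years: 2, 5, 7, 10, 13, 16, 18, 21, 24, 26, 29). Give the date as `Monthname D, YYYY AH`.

The Gregorian equivalent of JDN 2431224 is 13 May 1944.
In the tabular Islamic calendar that day is Jumada al-Awwal 20, 1363 AH.

Jumada al-Awwal 20, 1363 AH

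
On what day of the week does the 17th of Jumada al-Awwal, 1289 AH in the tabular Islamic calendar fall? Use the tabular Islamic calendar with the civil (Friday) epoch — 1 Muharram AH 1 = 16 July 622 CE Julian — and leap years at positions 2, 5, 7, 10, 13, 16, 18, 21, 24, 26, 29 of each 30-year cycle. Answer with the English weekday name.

In the Gregorian calendar this is 23 July 1872 (JDN 2404998).
Since JDN mod 7 = 1 (0 = Monday), the day is Tuesday.

Tuesday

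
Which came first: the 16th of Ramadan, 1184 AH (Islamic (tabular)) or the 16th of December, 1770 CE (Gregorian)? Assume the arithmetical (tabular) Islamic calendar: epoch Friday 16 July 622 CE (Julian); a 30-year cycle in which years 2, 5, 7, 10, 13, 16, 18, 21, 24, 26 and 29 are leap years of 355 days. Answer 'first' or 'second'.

The two dates have Julian Day Numbers 2367907 and 2367889 respectively.
Since 2367889 < 2367907, the second date comes first.

second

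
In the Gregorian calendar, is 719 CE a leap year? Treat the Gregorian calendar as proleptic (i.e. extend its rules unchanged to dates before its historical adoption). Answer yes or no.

no

719 is not divisible by 4, so it is a common year.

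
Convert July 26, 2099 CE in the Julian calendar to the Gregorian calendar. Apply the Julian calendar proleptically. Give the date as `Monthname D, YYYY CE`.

August 8, 2099 CE

The Julian–Gregorian offset here is 13 days (Julian trailing).
26 July 2099 Julian + 13 days → 8 August 2099 Gregorian.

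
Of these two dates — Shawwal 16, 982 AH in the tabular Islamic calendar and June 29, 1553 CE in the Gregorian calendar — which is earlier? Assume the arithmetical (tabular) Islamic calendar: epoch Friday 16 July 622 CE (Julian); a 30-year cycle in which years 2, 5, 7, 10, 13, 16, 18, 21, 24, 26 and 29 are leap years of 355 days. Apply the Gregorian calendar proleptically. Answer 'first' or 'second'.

Converting both to JDN: 2296355 vs 2288461; the smaller is the second.

second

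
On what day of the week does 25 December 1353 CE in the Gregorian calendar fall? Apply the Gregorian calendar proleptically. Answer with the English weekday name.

Tuesday

JDN 2215592 mod 7 = 1, and JDN 0 was a Monday, so this is a Tuesday.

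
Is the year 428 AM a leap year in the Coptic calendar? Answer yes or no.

no

428 mod 4 = 0; in the Coptic calendar a year is leap when year mod 4 = 3, so it is a common year.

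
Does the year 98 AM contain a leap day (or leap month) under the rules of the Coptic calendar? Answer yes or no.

98 mod 4 = 2; in the Coptic calendar a year is leap when year mod 4 = 3, so it is a common year.

no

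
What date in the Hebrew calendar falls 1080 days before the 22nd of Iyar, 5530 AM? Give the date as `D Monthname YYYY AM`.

5 Sivan 5527 AM

JDN of the 22nd of Iyar, 5530 AM = 2367676.
2367676 − 1080 = 2366596.
JDN 2366596 in the Hebrew calendar is 5 Sivan 5527 AM.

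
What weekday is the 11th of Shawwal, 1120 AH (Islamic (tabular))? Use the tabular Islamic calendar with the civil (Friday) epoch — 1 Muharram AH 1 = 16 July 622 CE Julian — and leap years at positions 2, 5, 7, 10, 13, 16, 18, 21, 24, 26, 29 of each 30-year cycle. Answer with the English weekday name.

Monday

In the Gregorian calendar this is 24 December 1708 (JDN 2345252).
Since JDN mod 7 = 0 (0 = Monday), the day is Monday.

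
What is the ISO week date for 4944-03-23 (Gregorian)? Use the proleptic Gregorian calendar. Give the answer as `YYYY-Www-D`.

4944-W13-1

The weekday is Monday (ISO weekday 1).
That Monday belongs to ISO week 13 of ISO year 4944.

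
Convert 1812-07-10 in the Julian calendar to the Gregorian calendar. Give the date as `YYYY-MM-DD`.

1812-07-22

At this point the Julian calendar is 12 days behind the Gregorian.
10 July 1812 Julian + 12 days → 22 July 1812 Gregorian.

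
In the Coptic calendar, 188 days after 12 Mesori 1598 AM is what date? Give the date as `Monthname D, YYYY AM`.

Meshir 15, 1599 AM

JDN of 12 Mesori 1598 AM = 2408675.
2408675 + 188 = 2408863.
JDN 2408863 in the Coptic calendar is Meshir 15, 1599 AM.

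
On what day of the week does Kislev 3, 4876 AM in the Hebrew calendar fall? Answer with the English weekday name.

In the proleptic Gregorian calendar this is 28 November 1115 (JDN 2128636).
JDN 2128636 mod 7 = 6, and JDN 0 was a Monday, so this is a Sunday.

Sunday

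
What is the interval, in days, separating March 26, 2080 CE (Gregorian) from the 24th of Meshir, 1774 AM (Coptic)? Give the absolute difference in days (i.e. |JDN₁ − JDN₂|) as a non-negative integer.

JDN of the first date = 2480850.
JDN of the second date = 2472791.
|2472791 − 2480850| = 8059.

8059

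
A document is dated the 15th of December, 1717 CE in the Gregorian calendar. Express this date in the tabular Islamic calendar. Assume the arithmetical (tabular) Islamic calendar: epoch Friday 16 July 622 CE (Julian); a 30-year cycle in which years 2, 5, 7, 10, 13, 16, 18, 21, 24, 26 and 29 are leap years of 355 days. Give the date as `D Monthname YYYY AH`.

Julian Day Number of the source date = 2348530.
Converting JDN 2348530 to the tabular Islamic calendar gives 11 Muharram 1130 AH.

11 Muharram 1130 AH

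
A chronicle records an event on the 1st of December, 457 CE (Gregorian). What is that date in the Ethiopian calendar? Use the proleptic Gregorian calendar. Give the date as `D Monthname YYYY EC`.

Julian Day Number of the source date = 1888311.
Converting JDN 1888311 to the Ethiopian calendar gives 4 Tahsas 450 EC.

4 Tahsas 450 EC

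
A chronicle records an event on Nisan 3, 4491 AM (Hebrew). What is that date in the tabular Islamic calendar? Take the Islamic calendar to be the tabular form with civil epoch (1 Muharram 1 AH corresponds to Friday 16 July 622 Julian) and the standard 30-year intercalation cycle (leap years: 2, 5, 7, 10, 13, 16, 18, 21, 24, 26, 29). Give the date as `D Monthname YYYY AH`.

The source date corresponds to 19 March 731 in the proleptic Gregorian calendar (JDN 1988129).
That day falls on 1 Muharram 113 AH in the tabular Islamic calendar.

1 Muharram 113 AH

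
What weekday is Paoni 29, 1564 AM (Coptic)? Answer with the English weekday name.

In the Gregorian calendar this is 5 July 1848 (JDN 2396214).
Since JDN mod 7 = 2 (0 = Monday), the day is Wednesday.

Wednesday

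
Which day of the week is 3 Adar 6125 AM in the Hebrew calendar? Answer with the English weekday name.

Equivalently 26 February 2365 Gregorian, JDN 2584915.
2584915 ≡ 4 (mod 7); counting from Monday = 0 gives Friday.

Friday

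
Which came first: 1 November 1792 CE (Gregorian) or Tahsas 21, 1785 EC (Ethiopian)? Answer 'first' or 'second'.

The two dates have Julian Day Numbers 2375880 and 2375937 respectively.
Since 2375880 < 2375937, the first date comes first.

first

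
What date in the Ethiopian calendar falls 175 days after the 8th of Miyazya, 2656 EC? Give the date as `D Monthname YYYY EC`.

28 Meskerem 2657 EC

The starting date is JDN 2694177; 2694177 + 175 = 2694352.
JDN 2694352 corresponds to 28 Meskerem 2657 EC.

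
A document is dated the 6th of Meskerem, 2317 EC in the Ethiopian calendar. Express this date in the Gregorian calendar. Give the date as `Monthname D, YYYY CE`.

September 19, 2324 CE

Julian Day Number of the source date = 2570145.
Converting JDN 2570145 to the Gregorian calendar gives 19 September 2324 CE.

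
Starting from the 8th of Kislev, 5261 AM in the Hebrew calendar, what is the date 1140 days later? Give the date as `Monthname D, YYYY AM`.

Kislev 26, 5264 AM

The starting date is JDN 2269236; 2269236 + 1140 = 2270376.
JDN 2270376 corresponds to Kislev 26, 5264 AM.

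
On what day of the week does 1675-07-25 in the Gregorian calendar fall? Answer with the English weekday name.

Thursday

Since JDN mod 7 = 3 (0 = Monday), the day is Thursday.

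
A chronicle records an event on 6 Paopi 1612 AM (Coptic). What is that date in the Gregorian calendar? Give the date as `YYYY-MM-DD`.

Julian Day Number of the source date = 2413483.
Converting JDN 2413483 to the Gregorian calendar gives 16 October 1895 CE.

1895-10-16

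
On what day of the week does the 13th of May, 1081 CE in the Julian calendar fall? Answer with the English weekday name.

Equivalently 19 May 1081 Gregorian, JDN 2116026.
JDN 2116026 mod 7 = 3, and JDN 0 was a Monday, so this is a Thursday.

Thursday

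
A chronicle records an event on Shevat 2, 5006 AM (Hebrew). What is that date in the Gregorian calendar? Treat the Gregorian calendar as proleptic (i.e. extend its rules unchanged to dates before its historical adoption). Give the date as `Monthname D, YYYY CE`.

Julian Day Number of the source date = 2176180.
Converting JDN 2176180 to the Gregorian calendar gives 28 January 1246 CE.

January 28, 1246 CE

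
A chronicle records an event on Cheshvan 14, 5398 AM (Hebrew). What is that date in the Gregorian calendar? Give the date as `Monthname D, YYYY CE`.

November 1, 1637 CE

Both dates share Julian Day Number 2319267; in the Gregorian calendar that is 1 November 1637 CE.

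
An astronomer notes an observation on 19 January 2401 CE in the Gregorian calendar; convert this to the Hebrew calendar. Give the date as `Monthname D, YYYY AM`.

Both dates share Julian Day Number 2598026; in the Hebrew calendar that is 3 Shevat 6161 AM.

Shevat 3, 6161 AM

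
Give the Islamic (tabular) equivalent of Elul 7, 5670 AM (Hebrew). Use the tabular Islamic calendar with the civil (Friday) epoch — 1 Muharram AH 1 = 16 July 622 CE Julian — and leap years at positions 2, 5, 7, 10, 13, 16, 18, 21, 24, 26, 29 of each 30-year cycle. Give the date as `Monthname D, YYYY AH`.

Ramadan 6, 1328 AH

The source date corresponds to 11 September 1910 in the Gregorian calendar (JDN 2418926).
That day falls on 6 Ramadan 1328 AH in the tabular Islamic calendar.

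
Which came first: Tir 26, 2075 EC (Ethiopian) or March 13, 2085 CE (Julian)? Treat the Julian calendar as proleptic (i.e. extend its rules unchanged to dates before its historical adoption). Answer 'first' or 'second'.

first

Converting both to JDN: 2481894 vs 2482676; the smaller is the first.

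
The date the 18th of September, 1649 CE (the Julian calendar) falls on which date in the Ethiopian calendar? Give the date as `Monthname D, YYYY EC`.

The source date corresponds to 28 September 1649 in the Gregorian calendar (JDN 2323616).
That day falls on 21 Meskerem 1642 EC in the Ethiopian calendar.

Meskerem 21, 1642 EC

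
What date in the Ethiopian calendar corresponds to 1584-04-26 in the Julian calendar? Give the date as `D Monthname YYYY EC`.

1 Ginbot 1576 EC

Both dates share Julian Day Number 2299730; in the Ethiopian calendar that is 1 Ginbot 1576 EC.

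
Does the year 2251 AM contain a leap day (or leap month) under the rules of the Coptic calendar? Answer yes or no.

2251 mod 4 = 3; in the Coptic calendar a year is leap when year mod 4 = 3, so it is a leap year.

yes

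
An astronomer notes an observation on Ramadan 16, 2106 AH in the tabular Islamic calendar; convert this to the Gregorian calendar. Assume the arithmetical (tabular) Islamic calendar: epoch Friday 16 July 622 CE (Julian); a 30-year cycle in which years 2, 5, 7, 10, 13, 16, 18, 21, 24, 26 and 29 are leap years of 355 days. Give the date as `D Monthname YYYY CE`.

21 July 2665 CE

Julian Day Number of the source date = 2694633.
Converting JDN 2694633 to the Gregorian calendar gives 21 July 2665 CE.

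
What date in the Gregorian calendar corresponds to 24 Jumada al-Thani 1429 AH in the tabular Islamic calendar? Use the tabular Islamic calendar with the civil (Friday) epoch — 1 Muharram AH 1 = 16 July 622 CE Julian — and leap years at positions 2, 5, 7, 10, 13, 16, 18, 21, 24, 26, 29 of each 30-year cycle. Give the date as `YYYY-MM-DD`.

Julian Day Number of the source date = 2454647.
Converting JDN 2454647 to the Gregorian calendar gives 29 June 2008 CE.

2008-06-29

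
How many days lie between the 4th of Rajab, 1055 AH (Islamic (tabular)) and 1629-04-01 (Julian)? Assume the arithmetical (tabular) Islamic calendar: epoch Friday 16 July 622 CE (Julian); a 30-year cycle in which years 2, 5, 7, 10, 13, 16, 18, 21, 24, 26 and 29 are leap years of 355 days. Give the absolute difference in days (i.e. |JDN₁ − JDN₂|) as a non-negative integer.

5981

First date → JDN 2322122; second date → JDN 2316141.
The interval is |2322122 − 2316141| = 5981 days.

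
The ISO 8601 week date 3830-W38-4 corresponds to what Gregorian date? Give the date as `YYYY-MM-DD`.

3830-09-23

ISO week 1 of 3830 is the week containing the first Thursday of 3830.
Week 38, day 4 (Thursday) lands on 3830-09-23.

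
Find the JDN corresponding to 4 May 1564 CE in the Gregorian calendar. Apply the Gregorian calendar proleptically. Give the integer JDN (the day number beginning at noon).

2292423

JDN 2400001 is 17 November 1858 CE (Gregorian), MJD 0; the target day is −107578 days from there, so JDN = 2292423.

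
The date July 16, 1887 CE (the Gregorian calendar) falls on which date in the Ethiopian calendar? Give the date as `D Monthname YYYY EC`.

10 Hamle 1879 EC

Julian Day Number of the source date = 2410469.
Converting JDN 2410469 to the Ethiopian calendar gives 10 Hamle 1879 EC.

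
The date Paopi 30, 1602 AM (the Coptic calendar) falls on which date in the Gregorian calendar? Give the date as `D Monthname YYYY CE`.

Both dates share Julian Day Number 2409854; in the Gregorian calendar that is 8 November 1885 CE.

8 November 1885 CE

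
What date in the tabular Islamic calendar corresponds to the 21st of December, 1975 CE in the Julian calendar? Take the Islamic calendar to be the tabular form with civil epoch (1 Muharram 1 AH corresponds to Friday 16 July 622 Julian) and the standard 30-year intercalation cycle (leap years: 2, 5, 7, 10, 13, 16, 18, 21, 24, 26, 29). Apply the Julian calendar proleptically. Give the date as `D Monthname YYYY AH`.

The source date corresponds to 3 January 1976 in the Gregorian calendar (JDN 2442781).
That day falls on 1 Muharram 1396 AH in the tabular Islamic calendar.

1 Muharram 1396 AH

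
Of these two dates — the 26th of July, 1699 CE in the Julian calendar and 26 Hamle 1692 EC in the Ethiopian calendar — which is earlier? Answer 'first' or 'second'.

first

First date → JDN 2341824; second date → JDN 2342184.
JDN 2341824 < JDN 2342184, so the first date is earlier.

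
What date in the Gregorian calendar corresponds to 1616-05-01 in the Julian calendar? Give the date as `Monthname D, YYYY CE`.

May 11, 1616 CE

At this point the Julian calendar is 10 days behind the Gregorian.
1 May 1616 Julian + 10 days → 11 May 1616 Gregorian.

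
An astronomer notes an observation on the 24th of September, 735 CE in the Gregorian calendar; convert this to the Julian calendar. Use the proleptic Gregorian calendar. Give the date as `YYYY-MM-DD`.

The Julian–Gregorian offset here is 4 days (Julian trailing).
24 September 735 Gregorian − 4 days → 20 September 735 Julian.

0735-09-20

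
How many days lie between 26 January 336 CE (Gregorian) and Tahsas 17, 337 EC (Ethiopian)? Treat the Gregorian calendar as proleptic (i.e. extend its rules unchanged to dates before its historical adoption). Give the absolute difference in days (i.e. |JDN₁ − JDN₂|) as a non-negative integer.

JDN of the first date = 1843806.
JDN of the second date = 1847051.
|1847051 − 1843806| = 3245.

3245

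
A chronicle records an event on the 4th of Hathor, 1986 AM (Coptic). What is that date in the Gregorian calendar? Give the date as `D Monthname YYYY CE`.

15 November 2269 CE

Julian Day Number of the source date = 2550114.
Converting JDN 2550114 to the Gregorian calendar gives 15 November 2269 CE.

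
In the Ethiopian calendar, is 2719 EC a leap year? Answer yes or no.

2719 mod 4 = 3; in the Ethiopian calendar a year is leap when year mod 4 = 3, so it is a leap year.

yes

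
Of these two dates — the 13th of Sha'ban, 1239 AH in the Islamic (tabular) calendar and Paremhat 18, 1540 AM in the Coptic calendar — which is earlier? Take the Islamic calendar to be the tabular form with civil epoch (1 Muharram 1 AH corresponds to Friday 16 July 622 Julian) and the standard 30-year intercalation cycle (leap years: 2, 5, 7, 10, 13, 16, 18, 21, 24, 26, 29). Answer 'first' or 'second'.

First date → JDN 2387365; second date → JDN 2387347.
JDN 2387347 < JDN 2387365, so the second date is earlier.

second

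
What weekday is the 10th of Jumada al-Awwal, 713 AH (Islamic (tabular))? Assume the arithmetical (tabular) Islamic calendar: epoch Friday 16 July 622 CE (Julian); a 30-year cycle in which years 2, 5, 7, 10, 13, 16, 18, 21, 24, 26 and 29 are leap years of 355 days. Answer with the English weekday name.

This is JDN 2200876 (10 September 1313 Gregorian).
JDN 2200876 mod 7 = 6, and JDN 0 was a Monday, so this is a Sunday.

Sunday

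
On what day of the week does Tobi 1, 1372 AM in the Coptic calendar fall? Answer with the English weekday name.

Friday

This is JDN 2325908 (7 January 1656 Gregorian).
JDN 2325908 mod 7 = 4, and JDN 0 was a Monday, so this is a Friday.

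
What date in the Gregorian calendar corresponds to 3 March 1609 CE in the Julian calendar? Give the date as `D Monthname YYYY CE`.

13 March 1609 CE

For dates in this range the Gregorian date is 10 days ahead of the Julian.
3 March 1609 Julian + 10 days → 13 March 1609 Gregorian.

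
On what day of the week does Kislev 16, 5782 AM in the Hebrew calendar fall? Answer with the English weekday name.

Saturday

In the Gregorian calendar this is 20 November 2021 (JDN 2459539).
Since JDN mod 7 = 5 (0 = Monday), the day is Saturday.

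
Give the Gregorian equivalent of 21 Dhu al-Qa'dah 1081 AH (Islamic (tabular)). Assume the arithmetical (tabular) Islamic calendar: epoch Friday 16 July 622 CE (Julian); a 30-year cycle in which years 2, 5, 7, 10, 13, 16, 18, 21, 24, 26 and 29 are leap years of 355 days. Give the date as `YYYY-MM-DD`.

1671-04-01

Both dates share Julian Day Number 2331471; in the Gregorian calendar that is 1 April 1671 CE.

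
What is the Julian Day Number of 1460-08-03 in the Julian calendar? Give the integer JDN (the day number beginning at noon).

Equivalently 12 August 1460 (proleptic Gregorian).
JDN 2400001 is 17 November 1858 CE (Gregorian), MJD 0; the target day is −145463 days from there, so JDN = 2254538.

2254538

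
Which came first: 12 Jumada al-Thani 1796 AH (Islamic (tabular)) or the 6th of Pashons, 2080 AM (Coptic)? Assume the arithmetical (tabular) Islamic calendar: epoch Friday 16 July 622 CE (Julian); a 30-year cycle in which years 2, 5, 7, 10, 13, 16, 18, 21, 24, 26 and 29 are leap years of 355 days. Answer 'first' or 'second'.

Converting both to JDN: 2584687 vs 2584630; the smaller is the second.

second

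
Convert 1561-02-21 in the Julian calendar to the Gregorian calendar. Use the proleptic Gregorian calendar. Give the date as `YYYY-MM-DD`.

The Julian–Gregorian offset here is 10 days (Julian trailing).
21 February 1561 Julian + 10 days → 3 March 1561 Gregorian.

1561-03-03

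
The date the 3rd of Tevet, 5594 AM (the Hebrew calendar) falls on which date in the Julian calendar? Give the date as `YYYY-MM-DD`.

The source date corresponds to 15 December 1833 in the Gregorian calendar (JDN 2390898).
That day falls on 3 December 1833 CE in the Julian calendar.

1833-12-03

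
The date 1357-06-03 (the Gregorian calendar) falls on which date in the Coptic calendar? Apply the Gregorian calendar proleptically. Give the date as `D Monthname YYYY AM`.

Both dates share Julian Day Number 2216848; in the Coptic calendar that is 1 Paoni 1073 AM.

1 Paoni 1073 AM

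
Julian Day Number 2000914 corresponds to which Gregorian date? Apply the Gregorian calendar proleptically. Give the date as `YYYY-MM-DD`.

0766-03-20

JDN 2451545 is 1 Jan 2000; 2000914 is −450631 days from there.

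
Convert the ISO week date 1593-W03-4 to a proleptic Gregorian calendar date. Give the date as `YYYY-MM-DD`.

1593-01-21

ISO week 1 of 1593 is the week containing the first Thursday of 1593.
Week 3, day 4 (Thursday) lands on 1593-01-21.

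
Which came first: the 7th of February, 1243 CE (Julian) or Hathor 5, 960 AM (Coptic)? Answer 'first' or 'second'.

first

Converting both to JDN: 2175101 vs 2175369; the smaller is the first.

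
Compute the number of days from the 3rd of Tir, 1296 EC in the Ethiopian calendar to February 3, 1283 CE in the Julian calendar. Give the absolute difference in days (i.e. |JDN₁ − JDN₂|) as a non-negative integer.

7635

First date → JDN 2197342; second date → JDN 2189707.
The interval is |2197342 − 2189707| = 7635 days.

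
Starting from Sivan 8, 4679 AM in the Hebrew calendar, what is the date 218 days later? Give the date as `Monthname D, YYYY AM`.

Tevet 20, 4680 AM

JDN of Sivan 8, 4679 AM = 2056853.
2056853 + 218 = 2057071.
JDN 2057071 in the Hebrew calendar is Tevet 20, 4680 AM.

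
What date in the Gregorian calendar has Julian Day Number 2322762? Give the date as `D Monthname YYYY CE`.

JDN 2451545 is 1 Jan 2000; 2322762 is −128783 days from there.

28 May 1647 CE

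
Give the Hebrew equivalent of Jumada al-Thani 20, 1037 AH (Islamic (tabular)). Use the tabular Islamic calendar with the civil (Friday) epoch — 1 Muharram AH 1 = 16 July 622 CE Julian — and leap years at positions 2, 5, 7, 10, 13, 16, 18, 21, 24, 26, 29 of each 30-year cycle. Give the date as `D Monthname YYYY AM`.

22 Adar I 5388 AM

Both dates share Julian Day Number 2315731; in the Hebrew calendar that is 22 Adar I 5388 AM.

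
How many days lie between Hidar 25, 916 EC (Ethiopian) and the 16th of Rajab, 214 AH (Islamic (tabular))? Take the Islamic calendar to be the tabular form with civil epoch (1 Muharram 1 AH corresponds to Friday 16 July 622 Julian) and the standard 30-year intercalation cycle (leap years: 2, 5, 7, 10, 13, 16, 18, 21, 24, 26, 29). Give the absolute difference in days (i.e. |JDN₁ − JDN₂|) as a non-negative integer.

34397

First date → JDN 2058509; second date → JDN 2024112.
The interval is |2058509 − 2024112| = 34397 days.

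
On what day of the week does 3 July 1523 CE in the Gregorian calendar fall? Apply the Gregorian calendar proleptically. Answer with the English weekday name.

Tuesday

Since JDN mod 7 = 1 (0 = Monday), the day is Tuesday.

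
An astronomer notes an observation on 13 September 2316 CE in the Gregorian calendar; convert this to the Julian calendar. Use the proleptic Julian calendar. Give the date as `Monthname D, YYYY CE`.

For dates in this range the Gregorian date is 16 days ahead of the Julian.
13 September 2316 Gregorian − 16 days → 28 August 2316 Julian.

August 28, 2316 CE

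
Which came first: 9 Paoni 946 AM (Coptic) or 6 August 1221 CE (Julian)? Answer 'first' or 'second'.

First date → JDN 2170469; second date → JDN 2167246.
JDN 2167246 < JDN 2170469, so the second date is earlier.

second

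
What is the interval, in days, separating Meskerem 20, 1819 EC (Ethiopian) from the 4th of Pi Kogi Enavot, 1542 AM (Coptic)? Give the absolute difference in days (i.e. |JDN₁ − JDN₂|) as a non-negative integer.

21

JDN of the first date = 2388264.
JDN of the second date = 2388243.
|2388243 − 2388264| = 21.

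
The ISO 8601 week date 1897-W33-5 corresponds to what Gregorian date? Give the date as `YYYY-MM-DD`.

1897-08-20

ISO week 1 of 1897 is the week containing the first Thursday of 1897.
Week 33, day 5 (Friday) lands on 1897-08-20.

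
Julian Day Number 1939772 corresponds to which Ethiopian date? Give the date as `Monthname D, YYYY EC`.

The proleptic Gregorian equivalent of JDN 1939772 is 24 October 598.
In the Ethiopian calendar that day is Tikimt 25, 591 EC.

Tikimt 25, 591 EC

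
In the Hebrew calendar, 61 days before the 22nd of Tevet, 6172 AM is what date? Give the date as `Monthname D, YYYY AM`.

Counting 61 days back from JDN 2602032 reaches JDN 2601971, which is Cheshvan 21, 6172 AM.

Cheshvan 21, 6172 AM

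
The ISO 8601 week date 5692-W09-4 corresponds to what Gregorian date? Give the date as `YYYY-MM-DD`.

ISO week 1 of 5692 is the week containing the first Thursday of 5692.
Week 9, day 4 (Thursday) lands on 5692-02-28.

5692-02-28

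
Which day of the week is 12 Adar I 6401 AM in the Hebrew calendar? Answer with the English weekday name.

Equivalently 14 February 2641 Gregorian, JDN 2685710.
Since JDN mod 7 = 6 (0 = Monday), the day is Sunday.

Sunday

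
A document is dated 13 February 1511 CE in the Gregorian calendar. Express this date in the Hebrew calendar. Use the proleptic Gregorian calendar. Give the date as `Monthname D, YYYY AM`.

Both dates share Julian Day Number 2272984; in the Hebrew calendar that is 5 Adar I 5271 AM.

Adar I 5, 5271 AM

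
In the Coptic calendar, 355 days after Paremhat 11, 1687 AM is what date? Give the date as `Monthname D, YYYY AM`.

The starting date is JDN 2441031; 2441031 + 355 = 2441386.
JDN 2441386 corresponds to Meshir 30, 1688 AM.

Meshir 30, 1688 AM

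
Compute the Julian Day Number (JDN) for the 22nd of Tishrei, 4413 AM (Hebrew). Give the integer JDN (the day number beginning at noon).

1959475

Equivalently 4 October 652 (proleptic Gregorian).
JDN 2299161 is 15 October 1582 CE (Gregorian); the target day is −339686 days from there, so JDN = 1959475.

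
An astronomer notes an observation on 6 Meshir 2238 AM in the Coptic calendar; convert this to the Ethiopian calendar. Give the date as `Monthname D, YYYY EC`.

Both dates share Julian Day Number 2642249; in the Ethiopian calendar that is 6 Yekatit 2514 EC.

Yekatit 6, 2514 EC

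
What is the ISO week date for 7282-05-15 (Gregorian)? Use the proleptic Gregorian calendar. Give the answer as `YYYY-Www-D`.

The weekday is Friday (ISO weekday 5).
That Friday belongs to ISO week 20 of ISO year 7282.

7282-W20-5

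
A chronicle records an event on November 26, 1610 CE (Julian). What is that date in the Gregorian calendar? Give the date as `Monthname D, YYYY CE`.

At this point the Julian calendar is 10 days behind the Gregorian.
26 November 1610 Julian + 10 days → 6 December 1610 Gregorian.

December 6, 1610 CE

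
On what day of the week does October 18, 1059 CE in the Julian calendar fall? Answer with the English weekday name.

Monday

This is JDN 2108148 (24 October 1059 Gregorian).
JDN 2108148 mod 7 = 0, and JDN 0 was a Monday, so this is a Monday.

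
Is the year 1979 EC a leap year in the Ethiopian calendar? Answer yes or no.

yes

1979 mod 4 = 3; in the Ethiopian calendar a year is leap when year mod 4 = 3, so it is a leap year.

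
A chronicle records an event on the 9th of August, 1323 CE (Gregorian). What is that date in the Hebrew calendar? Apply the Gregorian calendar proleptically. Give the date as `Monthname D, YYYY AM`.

Julian Day Number of the source date = 2204496.
Converting JDN 2204496 to the Hebrew calendar gives 29 Av 5083 AM.

Av 29, 5083 AM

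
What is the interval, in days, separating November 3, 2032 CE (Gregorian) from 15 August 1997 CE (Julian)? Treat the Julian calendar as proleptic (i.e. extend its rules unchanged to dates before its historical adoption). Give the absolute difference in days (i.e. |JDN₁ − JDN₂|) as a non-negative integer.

JDN of the first date = 2463540.
JDN of the second date = 2450689.
|2450689 − 2463540| = 12851.

12851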